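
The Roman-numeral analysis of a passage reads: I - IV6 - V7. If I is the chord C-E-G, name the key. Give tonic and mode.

The anchor chord is a major triad on C, labeled I.
If C is scale degree 1 and the mode makes that degree carry a major triad, the tonic is C and the mode is major.

C major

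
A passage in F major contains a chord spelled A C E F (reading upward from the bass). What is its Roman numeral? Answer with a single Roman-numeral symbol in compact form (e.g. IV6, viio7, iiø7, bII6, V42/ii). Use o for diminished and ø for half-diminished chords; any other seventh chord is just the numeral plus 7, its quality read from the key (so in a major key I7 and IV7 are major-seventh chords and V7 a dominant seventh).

The pitches F-A-C-E form a major seventh chord rooted on F.
In F major, F is the tonic; the diatonic major seventh chord there is I7.
With A in the bass the chord is in first inversion, so the figured bass is 65.

I65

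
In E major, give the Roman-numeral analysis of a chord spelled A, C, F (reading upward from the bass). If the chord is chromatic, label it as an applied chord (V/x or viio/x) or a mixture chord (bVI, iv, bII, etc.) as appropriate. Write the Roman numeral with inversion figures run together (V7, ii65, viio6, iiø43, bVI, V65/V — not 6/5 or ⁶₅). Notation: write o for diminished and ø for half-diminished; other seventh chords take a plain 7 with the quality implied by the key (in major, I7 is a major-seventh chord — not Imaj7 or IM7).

Stacked in thirds the chord is F-A-C: a major triad on F.
F is the lowered second degree of E major (diatonic 2 would be F#). This is the Neapolitan sixth — a major triad on the lowered second degree, here in its customary first inversion.
With A in the bass the chord is in first inversion, so the figured bass is 6.

bII6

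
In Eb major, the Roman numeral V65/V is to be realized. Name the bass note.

The applied chord V65/V is rooted on F: F-A-C-Eb.
The figure 65 means first inversion — the third is in the bass.

A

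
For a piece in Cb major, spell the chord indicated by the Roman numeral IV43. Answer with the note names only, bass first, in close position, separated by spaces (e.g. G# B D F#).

Cb Eb Fb Ab

The numeral's case and figure indicate a major seventh chord. In Cb major its root, the fourth degree, is Fb.
Stacking thirds from Fb gives Fb-Ab-Cb-Eb.
The figured bass 43 indicates second inversion, placing the fifth (Cb) in the bass: Cb-Eb-Fb-Ab.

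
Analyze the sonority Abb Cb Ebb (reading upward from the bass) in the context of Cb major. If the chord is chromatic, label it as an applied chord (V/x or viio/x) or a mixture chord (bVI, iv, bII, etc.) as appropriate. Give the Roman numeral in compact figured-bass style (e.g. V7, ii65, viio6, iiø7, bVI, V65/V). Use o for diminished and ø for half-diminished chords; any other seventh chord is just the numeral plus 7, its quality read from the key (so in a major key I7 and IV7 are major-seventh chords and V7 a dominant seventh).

bVI

The pitches Abb-Cb-Ebb form a major triad rooted on Abb.
Abb is the lowered sixth degree of Cb major (diatonic 6 would be Ab). This is a major triad on the lowered sixth degree, borrowed from the parallel minor.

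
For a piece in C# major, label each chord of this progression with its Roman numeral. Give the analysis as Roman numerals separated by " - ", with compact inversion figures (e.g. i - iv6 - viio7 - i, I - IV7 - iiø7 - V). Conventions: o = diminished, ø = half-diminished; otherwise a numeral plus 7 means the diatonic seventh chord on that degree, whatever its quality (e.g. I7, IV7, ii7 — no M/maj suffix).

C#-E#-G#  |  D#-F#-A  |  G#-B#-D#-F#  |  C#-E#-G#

I - iio - V7 - I

C#-E#-G# has root C#, degree 1 in C# major, so I.
D#-F#-A: D# with this quality isn't in the key; it's iio, borrowed from the parallel minor.
G#-B#-D#-F#: root G# is the dominant; dominant seventh chord there is V7.
C#-E#-G# has root C#, degree 1 in C# major, so I.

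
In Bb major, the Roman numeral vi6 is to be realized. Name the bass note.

Bb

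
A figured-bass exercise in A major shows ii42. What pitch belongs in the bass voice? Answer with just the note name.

ii in A major has root B; the chord is B-D-F#-A.
The figure 42 means third inversion — the seventh is in the bass.

A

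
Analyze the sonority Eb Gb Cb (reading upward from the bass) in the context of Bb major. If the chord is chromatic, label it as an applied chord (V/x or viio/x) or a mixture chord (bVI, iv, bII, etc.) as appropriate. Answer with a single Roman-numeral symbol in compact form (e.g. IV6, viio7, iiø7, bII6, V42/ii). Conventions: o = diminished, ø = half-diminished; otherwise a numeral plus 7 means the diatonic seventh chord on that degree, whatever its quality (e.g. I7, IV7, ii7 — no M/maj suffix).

The pitches Cb-Eb-Gb form a major triad rooted on Cb.
Cb is the lowered second degree of Bb major (diatonic 2 would be C). This is the Neapolitan sixth — a major triad on the lowered second degree, here in its customary first inversion.
With Eb in the bass the chord is in first inversion, so the figured bass is 6.

bII6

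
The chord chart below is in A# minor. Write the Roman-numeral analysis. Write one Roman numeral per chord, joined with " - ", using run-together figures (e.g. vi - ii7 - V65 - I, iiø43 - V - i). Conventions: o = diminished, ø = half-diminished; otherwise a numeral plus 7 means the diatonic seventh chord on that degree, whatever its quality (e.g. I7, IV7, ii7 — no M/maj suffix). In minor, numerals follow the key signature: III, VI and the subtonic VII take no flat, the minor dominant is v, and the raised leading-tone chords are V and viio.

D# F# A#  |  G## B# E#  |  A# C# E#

iv - V6 - i

D#-F#-A#: root D# is the subdominant; minor triad there is iv.
G##-B#-E#: major triad on E# = scale degree 5 → V6.
A#-C#-E# has root A#, degree 1 in A# minor, so i.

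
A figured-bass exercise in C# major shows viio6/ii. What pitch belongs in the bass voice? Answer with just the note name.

The applied chord viio6/ii is rooted on C##: C##-E#-G#.
The figure 6 means first inversion — the third is in the bass.

E#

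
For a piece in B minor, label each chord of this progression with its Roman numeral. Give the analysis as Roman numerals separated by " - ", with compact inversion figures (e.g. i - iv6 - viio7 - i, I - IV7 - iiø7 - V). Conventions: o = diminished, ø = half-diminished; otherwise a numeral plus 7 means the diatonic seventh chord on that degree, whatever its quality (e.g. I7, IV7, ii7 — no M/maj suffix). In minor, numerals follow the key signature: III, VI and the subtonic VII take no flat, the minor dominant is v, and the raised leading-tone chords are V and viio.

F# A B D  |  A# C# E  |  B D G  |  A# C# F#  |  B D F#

i43 - viio - VI6 - V6 - i

F#-A-B-D has root B, degree 1 in B minor, so i43.
A#-C#-E: diminished triad on A# = scale degree 7 → viio.
B-D-G: major triad on G = scale degree 6 → VI6.
A#-C#-F# has root F#, degree 5 in B minor, so V6.
B-D-F# has root B, degree 1 in B minor, so i.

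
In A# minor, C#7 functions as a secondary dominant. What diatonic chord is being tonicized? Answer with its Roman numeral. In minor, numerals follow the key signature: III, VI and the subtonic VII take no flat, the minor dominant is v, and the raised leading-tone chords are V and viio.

The chord is a dominant seventh chord on C#.
A dominant resolves down a perfect fifth: C# → F#. In A# minor, F# is scale degree 6, i.e. VI.

VI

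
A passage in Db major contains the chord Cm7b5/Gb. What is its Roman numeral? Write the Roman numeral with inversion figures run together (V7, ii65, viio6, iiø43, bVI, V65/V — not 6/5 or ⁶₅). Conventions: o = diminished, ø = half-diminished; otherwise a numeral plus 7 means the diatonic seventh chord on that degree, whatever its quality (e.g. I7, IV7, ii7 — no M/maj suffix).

viiø43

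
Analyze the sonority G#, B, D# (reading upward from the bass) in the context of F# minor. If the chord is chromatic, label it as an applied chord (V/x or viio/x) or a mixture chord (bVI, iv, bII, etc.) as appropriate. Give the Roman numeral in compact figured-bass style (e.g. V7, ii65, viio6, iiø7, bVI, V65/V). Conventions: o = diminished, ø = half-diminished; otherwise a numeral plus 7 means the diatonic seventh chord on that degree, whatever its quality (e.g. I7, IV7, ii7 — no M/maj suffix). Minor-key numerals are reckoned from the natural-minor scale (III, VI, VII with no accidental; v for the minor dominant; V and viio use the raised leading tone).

ii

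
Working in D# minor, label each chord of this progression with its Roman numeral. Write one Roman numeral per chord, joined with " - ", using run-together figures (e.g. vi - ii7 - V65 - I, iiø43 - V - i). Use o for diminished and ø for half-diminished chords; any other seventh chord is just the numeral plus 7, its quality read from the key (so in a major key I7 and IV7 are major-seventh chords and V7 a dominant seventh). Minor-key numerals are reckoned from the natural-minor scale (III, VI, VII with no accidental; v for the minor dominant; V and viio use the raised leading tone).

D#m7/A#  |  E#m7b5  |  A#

D#m7/A# has root D#, degree 1 in D# minor, so i43.
E#m7b5: half-diminished seventh chord on E# = scale degree 2 → iiø7.
A#: root A# is the dominant; major triad there is V.

i43 - iiø7 - V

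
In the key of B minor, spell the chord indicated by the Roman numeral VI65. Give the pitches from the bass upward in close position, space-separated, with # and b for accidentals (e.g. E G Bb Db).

B D F# G

The numeral's case and figure indicate a major seventh chord. In B minor its root, the sixth degree, is G.
That chord is spelled G-B-D-F#.
With the 65 figure the chord is in first inversion; from the bass B upward in close position it reads B-D-F#-G.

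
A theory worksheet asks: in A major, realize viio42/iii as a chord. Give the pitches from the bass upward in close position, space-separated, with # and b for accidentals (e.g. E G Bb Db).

The slash marks an applied leading-tone chord: viio of iii. In A major, iii is C#, so the leading tone to it is B#, a half step below.
Building a fully diminished seventh chord on B# gives B#-D#-F#-A.
With the 42 figure the chord is in third inversion; from the bass A upward in close position it reads A-B#-D#-F#.

A B# D# F#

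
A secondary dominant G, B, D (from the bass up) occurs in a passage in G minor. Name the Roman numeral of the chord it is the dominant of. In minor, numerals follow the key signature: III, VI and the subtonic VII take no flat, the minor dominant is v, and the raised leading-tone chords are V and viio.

iv

The chord is a major triad on G.
A dominant resolves down a perfect fifth: G → C. In G minor, C is scale degree 4, i.e. iv.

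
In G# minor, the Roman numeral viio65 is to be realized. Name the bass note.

A#

viio in G# minor has root F##; the chord is F##-A#-C#-E.
The figure 65 means first inversion — the third is in the bass.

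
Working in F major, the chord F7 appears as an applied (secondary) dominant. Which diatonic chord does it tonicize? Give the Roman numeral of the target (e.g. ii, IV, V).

The chord is a dominant seventh chord on F.
A dominant resolves down a perfect fifth: F → Bb. In F major, Bb is scale degree 4, i.e. IV.

IV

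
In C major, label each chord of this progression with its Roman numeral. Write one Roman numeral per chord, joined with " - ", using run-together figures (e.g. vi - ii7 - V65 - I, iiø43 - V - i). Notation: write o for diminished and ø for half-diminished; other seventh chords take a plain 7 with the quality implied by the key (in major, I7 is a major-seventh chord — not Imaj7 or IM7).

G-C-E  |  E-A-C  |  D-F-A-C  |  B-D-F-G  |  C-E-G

I64 - vi64 - ii7 - V65 - I

G-C-E: root C is the tonic; major triad there is I64.
E-A-C has root A, degree 6 in C major, so vi64.
D-F-A-C: minor seventh chord on D = scale degree 2 → ii7.
B-D-F-G has root G, degree 5 in C major, so V65.
C-E-G has root C, degree 1 in C major, so I.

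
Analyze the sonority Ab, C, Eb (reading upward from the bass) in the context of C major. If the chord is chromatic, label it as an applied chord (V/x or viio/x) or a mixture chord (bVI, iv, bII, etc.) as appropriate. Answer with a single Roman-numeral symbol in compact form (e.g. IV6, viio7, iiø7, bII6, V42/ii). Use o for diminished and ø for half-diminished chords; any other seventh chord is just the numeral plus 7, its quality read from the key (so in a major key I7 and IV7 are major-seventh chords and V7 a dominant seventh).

Stacked in thirds the chord is Ab-C-Eb: a major triad on Ab.
Ab is the lowered sixth degree of C major (diatonic 6 would be A). This is a major triad on the lowered sixth degree, borrowed from the parallel minor.

bVI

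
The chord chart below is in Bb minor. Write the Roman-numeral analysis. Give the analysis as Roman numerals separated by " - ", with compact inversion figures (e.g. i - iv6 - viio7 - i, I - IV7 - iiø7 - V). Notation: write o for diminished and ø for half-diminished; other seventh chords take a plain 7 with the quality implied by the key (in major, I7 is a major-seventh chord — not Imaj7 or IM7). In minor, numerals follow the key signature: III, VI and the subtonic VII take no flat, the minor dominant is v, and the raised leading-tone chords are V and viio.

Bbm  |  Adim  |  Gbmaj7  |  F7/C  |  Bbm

Bbm: root Bb is the tonic; minor triad there is i.
Adim: diminished triad on A = scale degree 7 → viio.
Gbmaj7: major seventh chord on Gb = scale degree 6 → VI7.
F7/C has root F, degree 5 in Bb minor, so V43.
Bbm: root Bb is the tonic; minor triad there is i.

i - viio - VI7 - V43 - i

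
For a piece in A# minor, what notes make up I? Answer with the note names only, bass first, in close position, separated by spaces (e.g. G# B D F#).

Scale degree 1 in A# minor is A#; here the chord built on it is altered to a major triad. I is the major tonic (Picardy third), borrowed from the parallel major.
So the chord is A#-C##-E#, a major triad.

A# C## E#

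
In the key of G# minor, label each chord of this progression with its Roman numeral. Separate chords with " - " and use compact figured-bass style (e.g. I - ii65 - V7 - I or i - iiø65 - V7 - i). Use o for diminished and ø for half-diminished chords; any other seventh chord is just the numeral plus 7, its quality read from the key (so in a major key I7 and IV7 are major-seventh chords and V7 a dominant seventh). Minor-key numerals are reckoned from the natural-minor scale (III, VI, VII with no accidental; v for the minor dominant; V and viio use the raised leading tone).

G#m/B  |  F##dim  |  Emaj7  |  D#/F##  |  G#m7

i6 - viio - VI7 - V6 - i7

G#m/B: minor triad on G# = scale degree 1 → i6.
F##dim: root F## is the leading tone; diminished triad there is viio.
Emaj7: root E is the submediant; major seventh chord there is VI7.
D#/F## has root D#, degree 5 in G# minor, so V6.
G#m7 has root G#, degree 1 in G# minor, so i7.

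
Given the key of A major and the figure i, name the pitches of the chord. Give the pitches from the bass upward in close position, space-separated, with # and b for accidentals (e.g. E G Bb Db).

A C E

i is the minor tonic, borrowed from the parallel minor. In A major that root is A.
So the chord is A-C-E, a minor triad.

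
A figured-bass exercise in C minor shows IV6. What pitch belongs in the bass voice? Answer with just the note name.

A

IV in C minor has root F; the chord is F-A-C.
The figure 6 means first inversion — the third is in the bass.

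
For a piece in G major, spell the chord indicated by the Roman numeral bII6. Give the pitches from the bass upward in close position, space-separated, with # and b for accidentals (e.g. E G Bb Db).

C Eb Ab

Scale degree 2 in G major is A; lowering it a half step gives Ab. bII6 is the Neapolitan sixth — a major triad on the lowered second degree, here in its customary first inversion.
So the chord is Ab-C-Eb, a major triad.
The figured bass 6 indicates first inversion, placing the third (C) in the bass: C-Eb-Ab.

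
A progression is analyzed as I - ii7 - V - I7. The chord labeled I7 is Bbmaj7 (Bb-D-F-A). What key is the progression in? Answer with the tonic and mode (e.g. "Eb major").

Bb major

The chord Bbmaj7 is a major seventh chord rooted on Bb; its label is I7.
If Bb is scale degree 1 and the mode makes that degree carry a major seventh chord, the tonic is Bb and the mode is major.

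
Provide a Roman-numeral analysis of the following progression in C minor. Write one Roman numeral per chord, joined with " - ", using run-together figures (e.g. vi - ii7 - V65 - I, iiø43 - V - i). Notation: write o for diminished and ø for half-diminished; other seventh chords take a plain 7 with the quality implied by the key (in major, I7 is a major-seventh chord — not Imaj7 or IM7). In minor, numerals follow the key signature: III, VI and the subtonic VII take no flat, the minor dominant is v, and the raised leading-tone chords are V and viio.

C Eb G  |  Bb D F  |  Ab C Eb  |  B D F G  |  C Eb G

C-Eb-G: root C is the tonic; minor triad there is i.
Bb-D-F: major triad on Bb = scale degree 7 → VII.
Ab-C-Eb has root Ab, degree 6 in C minor, so VI.
B-D-F-G: root G is the dominant; dominant seventh chord there is V65.
C-Eb-G: minor triad on C = scale degree 1 → i.

i - VII - VI - V65 - i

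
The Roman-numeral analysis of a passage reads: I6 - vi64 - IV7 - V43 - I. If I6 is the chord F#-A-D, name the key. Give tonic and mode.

D major

The anchor chord is a major triad on D, labeled I6.
If D is scale degree 1 and the mode makes that degree carry a major triad, the tonic is D and the mode is major.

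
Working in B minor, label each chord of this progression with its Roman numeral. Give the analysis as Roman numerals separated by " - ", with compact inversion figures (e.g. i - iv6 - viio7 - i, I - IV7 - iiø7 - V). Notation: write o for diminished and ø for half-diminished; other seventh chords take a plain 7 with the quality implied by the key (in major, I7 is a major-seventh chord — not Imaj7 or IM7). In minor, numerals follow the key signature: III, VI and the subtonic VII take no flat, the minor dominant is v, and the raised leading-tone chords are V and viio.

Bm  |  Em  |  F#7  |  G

Bm has root B, degree 1 in B minor, so i.
Em has root E, degree 4 in B minor, so iv.
F#7 has root F#, degree 5 in B minor, so V7.
G: root G is the submediant; major triad there is VI.

i - iv - V7 - VI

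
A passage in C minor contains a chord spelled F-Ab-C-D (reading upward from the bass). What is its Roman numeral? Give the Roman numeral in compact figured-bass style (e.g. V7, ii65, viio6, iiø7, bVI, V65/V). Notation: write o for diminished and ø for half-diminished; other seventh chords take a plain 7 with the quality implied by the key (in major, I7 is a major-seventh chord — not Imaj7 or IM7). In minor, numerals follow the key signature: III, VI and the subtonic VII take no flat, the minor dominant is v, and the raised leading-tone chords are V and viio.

Stacked in thirds the chord is D-F-Ab-C: a half-diminished seventh chord on D.
In C minor, D is the supertonic; the diatonic half-diminished seventh chord there is iiø7.
With F in the bass the chord is in first inversion, so the figured bass is 65.

iiø65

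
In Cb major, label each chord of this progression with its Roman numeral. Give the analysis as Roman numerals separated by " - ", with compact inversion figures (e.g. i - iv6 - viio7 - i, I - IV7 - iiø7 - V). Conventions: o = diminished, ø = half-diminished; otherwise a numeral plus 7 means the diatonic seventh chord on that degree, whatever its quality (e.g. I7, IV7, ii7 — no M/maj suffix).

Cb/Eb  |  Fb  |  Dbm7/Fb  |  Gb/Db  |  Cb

Cb/Eb has root Cb, degree 1 in Cb major, so I6.
Fb: root Fb is the subdominant; major triad there is IV.
Dbm7/Fb: root Db is the supertonic; minor seventh chord there is ii65.
Gb/Db: root Gb is the dominant; major triad there is V64.
Cb: major triad on Cb = scale degree 1 → I.

I6 - IV - ii65 - V64 - I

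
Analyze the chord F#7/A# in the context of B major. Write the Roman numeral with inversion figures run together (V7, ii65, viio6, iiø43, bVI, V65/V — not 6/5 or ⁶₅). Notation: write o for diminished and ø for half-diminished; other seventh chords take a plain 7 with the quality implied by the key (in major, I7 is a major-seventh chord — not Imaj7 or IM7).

The pitches F#-A#-C#-E form a dominant seventh chord rooted on F#.
F# is scale degree 5 in B major, and a dominant seventh chord on that degree is written V7.
With A# in the bass the chord is in first inversion, so the figured bass is 65.

V65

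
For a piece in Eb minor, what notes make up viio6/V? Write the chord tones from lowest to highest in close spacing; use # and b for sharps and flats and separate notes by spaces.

C Eb A

viio6/V is a secondary leading-tone chord. The target V is Bb in Eb minor; the applied chord is rooted a semitone below, on A.
Building a diminished triad on A gives A-C-Eb.
The figured bass 6 indicates first inversion, placing the third (C) in the bass: C-Eb-A.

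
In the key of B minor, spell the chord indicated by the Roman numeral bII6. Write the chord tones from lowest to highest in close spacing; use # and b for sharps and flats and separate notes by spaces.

Scale degree 2 in B minor is C#; lowering it a half step gives C. bII6 is the Neapolitan sixth — a major triad on the lowered second degree, here in its customary first inversion.
So the chord is C-E-G, a major triad.
With the 6 figure the chord is in first inversion; from the bass E upward in close position it reads E-G-C.

E G C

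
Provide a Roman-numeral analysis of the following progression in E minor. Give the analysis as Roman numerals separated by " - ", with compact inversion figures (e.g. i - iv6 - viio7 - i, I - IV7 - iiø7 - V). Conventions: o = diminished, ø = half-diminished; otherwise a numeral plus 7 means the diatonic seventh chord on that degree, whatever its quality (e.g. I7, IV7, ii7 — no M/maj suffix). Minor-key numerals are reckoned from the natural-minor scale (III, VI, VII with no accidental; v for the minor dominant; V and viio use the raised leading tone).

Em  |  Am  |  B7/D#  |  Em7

i - iv - V65 - i7

Em has root E, degree 1 in E minor, so i.
Am: root A is the subdominant; minor triad there is iv.
B7/D#: root B is the dominant; dominant seventh chord there is V65.
Em7: root E is the tonic; minor seventh chord there is i7.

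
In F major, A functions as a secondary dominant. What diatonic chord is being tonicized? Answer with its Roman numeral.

vi

The chord is a major triad on A.
A dominant resolves down a perfect fifth: A → D. In F major, D is scale degree 6, i.e. vi.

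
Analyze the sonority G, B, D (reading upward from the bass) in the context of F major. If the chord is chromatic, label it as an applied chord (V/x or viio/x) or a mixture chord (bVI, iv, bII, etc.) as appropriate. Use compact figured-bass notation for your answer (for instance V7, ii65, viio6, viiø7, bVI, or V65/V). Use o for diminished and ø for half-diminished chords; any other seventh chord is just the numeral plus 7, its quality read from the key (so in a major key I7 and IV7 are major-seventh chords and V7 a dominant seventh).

V/V

Stacked in thirds the chord is G-B-D: a major triad on G.
G is not a diatonic chord root with this quality in F major, but it lies a perfect fifth above C (V), so the chord functions as an applied dominant of V.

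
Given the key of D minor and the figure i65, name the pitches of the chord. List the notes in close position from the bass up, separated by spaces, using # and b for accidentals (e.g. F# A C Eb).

F A C D

In D minor, scale degree 1 is D, and the diatonic chord built there is a minor seventh chord.
Stacking thirds from D gives D-F-A-C.
With the 65 figure the chord is in first inversion; from the bass F upward in close position it reads F-A-C-D.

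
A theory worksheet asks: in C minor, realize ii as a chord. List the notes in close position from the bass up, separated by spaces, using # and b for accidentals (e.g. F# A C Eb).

D F A

Scale degree 2 in C minor is D; here the chord built on it is altered to a minor triad. ii is the minor supertonic, borrowed from the parallel major (the Dorian ii).
So the chord is D-F-A.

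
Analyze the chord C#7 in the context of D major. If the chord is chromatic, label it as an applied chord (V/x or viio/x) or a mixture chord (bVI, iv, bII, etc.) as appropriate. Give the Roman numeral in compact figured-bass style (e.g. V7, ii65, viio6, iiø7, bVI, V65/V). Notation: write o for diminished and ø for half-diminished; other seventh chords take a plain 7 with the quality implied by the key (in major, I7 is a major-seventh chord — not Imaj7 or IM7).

V7/iii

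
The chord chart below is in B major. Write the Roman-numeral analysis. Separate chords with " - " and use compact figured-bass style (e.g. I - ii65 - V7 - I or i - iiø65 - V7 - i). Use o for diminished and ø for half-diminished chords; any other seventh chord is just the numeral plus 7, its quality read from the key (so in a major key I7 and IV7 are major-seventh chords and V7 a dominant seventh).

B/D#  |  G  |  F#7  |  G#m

I6 - bVI - V7 - vi

B/D#: root B is the tonic; major triad there is I6.
G: major triad on G — chromatic; bVI (borrowed from the parallel minor).
F#7: dominant seventh chord on F# = scale degree 5 → V7.
G#m: root G# is the submediant; minor triad there is vi.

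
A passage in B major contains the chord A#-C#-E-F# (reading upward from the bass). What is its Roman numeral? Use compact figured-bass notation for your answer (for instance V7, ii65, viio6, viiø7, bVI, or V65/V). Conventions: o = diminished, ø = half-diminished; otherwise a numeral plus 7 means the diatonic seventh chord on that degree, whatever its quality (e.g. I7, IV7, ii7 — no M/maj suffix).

The pitches F#-A#-C#-E form a dominant seventh chord rooted on F#.
In B major, F# is the dominant; the diatonic dominant seventh chord there is V7.
With A# in the bass the chord is in first inversion, so the figured bass is 65.

V65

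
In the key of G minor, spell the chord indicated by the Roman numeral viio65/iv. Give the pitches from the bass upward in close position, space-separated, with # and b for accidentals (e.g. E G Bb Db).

D F Ab B

viio65/iv is a secondary leading-tone chord. The target iv is C in G minor; the applied chord is rooted a semitone below, on B.
Building a fully diminished seventh chord on B gives B-D-F-Ab.
The figured bass 65 indicates first inversion, placing the third (D) in the bass: D-F-Ab-B.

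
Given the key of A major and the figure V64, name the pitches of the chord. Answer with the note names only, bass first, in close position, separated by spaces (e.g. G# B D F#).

B E G#

In A major, the dominant is E, and the diatonic chord built there is a major triad.
That chord is spelled E-G#-B.
The figured bass 64 indicates second inversion, placing the fifth (B) in the bass: B-E-G#.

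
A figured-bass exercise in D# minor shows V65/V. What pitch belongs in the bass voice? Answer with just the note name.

The applied chord V65/V is rooted on E#: E#-G##-B#-D#.
The figure 65 means first inversion — the third is in the bass.

G##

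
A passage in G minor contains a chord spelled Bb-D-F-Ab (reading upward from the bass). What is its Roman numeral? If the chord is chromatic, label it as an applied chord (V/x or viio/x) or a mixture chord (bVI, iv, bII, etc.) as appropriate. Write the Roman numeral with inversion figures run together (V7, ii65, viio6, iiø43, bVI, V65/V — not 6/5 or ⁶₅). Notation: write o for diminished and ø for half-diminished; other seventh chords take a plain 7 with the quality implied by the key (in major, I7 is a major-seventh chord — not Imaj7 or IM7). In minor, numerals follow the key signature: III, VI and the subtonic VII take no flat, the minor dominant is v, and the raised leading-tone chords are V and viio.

V7/VI

The pitches Bb-D-F-Ab form a dominant seventh chord rooted on Bb.
Bb is not a diatonic chord root with this quality in G minor, but it lies a perfect fifth above Eb (VI), so the chord functions as an applied dominant of VI.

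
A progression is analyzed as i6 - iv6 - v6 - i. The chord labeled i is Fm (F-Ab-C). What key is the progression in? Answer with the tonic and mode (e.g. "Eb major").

The chord Fm is a minor triad rooted on F; its label is i.
If F is scale degree 1 and the mode makes that degree carry a minor triad, the tonic is F and the mode is minor.

F minor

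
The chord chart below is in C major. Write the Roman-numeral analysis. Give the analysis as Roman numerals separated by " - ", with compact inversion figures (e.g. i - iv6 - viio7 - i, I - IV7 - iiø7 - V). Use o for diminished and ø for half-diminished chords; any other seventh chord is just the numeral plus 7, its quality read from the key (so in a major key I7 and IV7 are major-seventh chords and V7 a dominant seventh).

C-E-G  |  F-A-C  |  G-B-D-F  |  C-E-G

I - IV - V7 - I

C-E-G: root C is the tonic; major triad there is I.
F-A-C has root F, degree 4 in C major, so IV.
G-B-D-F: dominant seventh chord on G = scale degree 5 → V7.
C-E-G: major triad on C = scale degree 1 → I.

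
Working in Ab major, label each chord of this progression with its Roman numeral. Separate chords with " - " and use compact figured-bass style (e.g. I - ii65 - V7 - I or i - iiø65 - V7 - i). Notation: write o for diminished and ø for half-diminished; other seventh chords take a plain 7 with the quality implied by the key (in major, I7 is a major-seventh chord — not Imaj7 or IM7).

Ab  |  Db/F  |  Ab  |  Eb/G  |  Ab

Ab has root Ab, degree 1 in Ab major, so I.
Db/F has root Db, degree 4 in Ab major, so IV6.
Ab: major triad on Ab = scale degree 1 → I.
Eb/G has root Eb, degree 5 in Ab major, so V6.
Ab: major triad on Ab = scale degree 1 → I.

I - IV6 - I - V6 - I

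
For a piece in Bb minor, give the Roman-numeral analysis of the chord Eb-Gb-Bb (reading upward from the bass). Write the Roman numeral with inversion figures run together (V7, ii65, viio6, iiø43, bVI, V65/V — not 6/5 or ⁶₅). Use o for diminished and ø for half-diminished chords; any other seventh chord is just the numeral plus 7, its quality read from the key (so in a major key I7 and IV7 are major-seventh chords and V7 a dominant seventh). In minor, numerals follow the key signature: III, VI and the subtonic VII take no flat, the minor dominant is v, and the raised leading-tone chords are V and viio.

iv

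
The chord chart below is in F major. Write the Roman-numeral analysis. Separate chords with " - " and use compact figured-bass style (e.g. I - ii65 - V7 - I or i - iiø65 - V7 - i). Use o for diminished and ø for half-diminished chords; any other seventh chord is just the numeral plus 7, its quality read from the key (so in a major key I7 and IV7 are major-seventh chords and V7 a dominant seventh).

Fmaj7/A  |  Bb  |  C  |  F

Fmaj7/A: major seventh chord on F = scale degree 1 → I65.
Bb: root Bb is the subdominant; major triad there is IV.
C: major triad on C = scale degree 5 → V.
F has root F, degree 1 in F major, so I.

I65 - IV - V - I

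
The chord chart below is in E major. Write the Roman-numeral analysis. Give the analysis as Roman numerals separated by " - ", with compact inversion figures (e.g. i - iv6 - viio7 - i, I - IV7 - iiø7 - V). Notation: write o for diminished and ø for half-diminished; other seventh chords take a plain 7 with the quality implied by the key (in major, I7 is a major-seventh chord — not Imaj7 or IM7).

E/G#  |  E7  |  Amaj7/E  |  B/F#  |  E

E/G#: major triad on E = scale degree 1 → I6.
E7: chromatic; E is V of IV, so V7/IV.
Amaj7/E: major seventh chord on A = scale degree 4 → IV43.
B/F#: major triad on B = scale degree 5 → V64.
E has root E, degree 1 in E major, so I.

I6 - V7/IV - IV43 - V64 - I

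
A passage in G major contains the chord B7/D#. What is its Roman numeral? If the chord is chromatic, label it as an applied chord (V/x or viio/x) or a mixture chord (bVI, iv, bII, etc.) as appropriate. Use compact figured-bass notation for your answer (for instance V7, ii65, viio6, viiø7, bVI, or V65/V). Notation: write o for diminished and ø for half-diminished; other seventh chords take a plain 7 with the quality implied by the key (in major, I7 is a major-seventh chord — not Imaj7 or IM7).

V65/vi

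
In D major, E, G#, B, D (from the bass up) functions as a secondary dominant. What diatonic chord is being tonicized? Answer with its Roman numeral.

The chord is a dominant seventh chord on E.
A dominant resolves down a perfect fifth: E → A. In D major, A is scale degree 5, i.e. V.

V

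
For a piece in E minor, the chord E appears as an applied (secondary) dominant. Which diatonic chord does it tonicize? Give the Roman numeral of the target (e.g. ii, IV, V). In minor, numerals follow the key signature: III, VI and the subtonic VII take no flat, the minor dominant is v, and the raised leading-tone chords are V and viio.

iv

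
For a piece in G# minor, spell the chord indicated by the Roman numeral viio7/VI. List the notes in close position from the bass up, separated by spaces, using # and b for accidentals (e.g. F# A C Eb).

D# F# A C

viio7/VI is a secondary leading-tone chord. The target VI is E in G# minor; the applied chord is rooted a semitone below, on D#.
Building a fully diminished seventh chord on D# gives D#-F#-A-C.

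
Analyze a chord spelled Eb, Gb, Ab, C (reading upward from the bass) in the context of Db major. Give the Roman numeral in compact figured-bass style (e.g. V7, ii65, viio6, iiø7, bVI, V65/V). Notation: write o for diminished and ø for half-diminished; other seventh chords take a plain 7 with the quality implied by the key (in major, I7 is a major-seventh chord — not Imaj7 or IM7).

V43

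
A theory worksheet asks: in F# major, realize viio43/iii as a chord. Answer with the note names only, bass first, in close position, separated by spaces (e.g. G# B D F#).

The slash marks an applied leading-tone chord: viio of iii. In F# major, iii is A#, so the leading tone to it is G##, a half step below.
Building a fully diminished seventh chord on G## gives G##-B#-D#-F#.
The figured bass 43 indicates second inversion, placing the fifth (D#) in the bass: D#-F#-G##-B#.

D# F# G## B#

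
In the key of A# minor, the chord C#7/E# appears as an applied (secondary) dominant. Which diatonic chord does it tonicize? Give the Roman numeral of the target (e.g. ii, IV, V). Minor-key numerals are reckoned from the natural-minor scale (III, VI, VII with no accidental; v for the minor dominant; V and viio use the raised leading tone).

The chord is a dominant seventh chord on C#.
A dominant resolves down a perfect fifth: C# → F#. In A# minor, F# is scale degree 6, i.e. VI.

VI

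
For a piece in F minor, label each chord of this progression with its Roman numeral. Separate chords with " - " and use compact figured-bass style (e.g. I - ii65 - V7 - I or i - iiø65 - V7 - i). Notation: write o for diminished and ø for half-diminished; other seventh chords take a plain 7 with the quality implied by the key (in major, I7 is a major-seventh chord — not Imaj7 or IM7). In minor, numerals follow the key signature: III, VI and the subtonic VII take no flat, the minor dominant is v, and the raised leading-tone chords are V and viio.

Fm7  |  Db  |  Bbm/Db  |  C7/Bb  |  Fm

Fm7: minor seventh chord on F = scale degree 1 → i7.
Db has root Db, degree 6 in F minor, so VI.
Bbm/Db: root Bb is the subdominant; minor triad there is iv6.
C7/Bb: root C is the dominant; dominant seventh chord there is V42.
Fm has root F, degree 1 in F minor, so i.

i7 - VI - iv6 - V42 - i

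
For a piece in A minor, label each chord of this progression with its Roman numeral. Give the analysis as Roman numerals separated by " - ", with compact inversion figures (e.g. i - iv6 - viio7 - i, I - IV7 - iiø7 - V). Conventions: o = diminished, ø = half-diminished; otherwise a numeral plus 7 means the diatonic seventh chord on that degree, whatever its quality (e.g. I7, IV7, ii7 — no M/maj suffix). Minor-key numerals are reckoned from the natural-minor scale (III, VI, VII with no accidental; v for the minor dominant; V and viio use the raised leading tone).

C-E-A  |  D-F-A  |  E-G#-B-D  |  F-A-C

i6 - iv - V7 - VI

C-E-A has root A, degree 1 in A minor, so i6.
D-F-A has root D, degree 4 in A minor, so iv.
E-G#-B-D: root E is the dominant; dominant seventh chord there is V7.
F-A-C: major triad on F = scale degree 6 → VI.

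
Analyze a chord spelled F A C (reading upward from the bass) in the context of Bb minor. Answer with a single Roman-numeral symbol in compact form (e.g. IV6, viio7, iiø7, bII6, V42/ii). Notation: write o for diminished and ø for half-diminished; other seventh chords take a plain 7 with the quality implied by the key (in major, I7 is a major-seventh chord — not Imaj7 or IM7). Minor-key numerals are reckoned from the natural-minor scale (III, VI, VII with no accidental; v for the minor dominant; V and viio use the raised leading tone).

The pitches F-A-C form a major triad rooted on F.
F is scale degree 5 in Bb minor, and a major triad on that degree is written V.

V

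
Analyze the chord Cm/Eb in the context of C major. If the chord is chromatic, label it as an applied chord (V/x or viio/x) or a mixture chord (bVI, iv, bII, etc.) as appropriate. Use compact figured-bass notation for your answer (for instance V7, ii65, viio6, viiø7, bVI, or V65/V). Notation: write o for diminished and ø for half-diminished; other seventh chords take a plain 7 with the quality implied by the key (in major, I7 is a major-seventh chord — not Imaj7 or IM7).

The pitches C-Eb-G form a minor triad rooted on C.
C is the first degree of C major. This is the minor tonic, borrowed from the parallel minor.
With Eb in the bass the chord is in first inversion, so the figured bass is 6.

i6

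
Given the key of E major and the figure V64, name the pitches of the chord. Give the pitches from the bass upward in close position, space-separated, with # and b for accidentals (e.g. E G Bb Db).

F# B D#

In E major, scale degree 5 is B, and the diatonic chord built there is a major triad.
That chord is spelled B-D#-F#.
With the 64 figure the chord is in second inversion; from the bass F# upward in close position it reads F#-B-D#.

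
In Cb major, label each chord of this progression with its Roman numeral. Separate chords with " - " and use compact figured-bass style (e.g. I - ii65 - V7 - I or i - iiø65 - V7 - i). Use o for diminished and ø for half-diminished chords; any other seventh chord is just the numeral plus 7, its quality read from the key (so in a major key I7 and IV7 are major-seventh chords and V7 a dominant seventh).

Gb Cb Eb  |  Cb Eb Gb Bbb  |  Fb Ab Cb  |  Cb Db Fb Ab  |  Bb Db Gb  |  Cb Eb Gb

Gb-Cb-Eb: root Cb is the tonic; major triad there is I64.
Cb-Eb-Gb-Bbb: a dominant seventh chord on Cb, the applied dominant of IV → V7/IV.
Fb-Ab-Cb: major triad on Fb = scale degree 4 → IV.
Cb-Db-Fb-Ab has root Db, degree 2 in Cb major, so ii42.
Bb-Db-Gb has root Gb, degree 5 in Cb major, so V6.
Cb-Eb-Gb: major triad on Cb = scale degree 1 → I.

I64 - V7/IV - IV - ii42 - V6 - I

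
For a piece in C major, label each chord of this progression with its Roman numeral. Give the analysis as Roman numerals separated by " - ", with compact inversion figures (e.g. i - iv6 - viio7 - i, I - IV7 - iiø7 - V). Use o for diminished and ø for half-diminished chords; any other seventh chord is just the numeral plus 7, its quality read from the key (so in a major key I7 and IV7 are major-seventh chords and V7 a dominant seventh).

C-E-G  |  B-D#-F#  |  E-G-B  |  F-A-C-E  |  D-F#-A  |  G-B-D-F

I - V/iii - iii - IV7 - V/V - V7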